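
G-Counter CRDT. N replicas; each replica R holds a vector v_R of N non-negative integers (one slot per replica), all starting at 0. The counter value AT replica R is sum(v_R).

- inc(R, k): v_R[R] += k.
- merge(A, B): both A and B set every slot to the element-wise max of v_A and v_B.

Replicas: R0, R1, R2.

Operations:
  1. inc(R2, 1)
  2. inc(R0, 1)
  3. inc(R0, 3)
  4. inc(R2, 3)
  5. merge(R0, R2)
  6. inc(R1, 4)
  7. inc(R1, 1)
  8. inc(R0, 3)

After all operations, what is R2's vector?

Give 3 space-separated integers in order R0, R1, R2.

Op 1: inc R2 by 1 -> R2=(0,0,1) value=1
Op 2: inc R0 by 1 -> R0=(1,0,0) value=1
Op 3: inc R0 by 3 -> R0=(4,0,0) value=4
Op 4: inc R2 by 3 -> R2=(0,0,4) value=4
Op 5: merge R0<->R2 -> R0=(4,0,4) R2=(4,0,4)
Op 6: inc R1 by 4 -> R1=(0,4,0) value=4
Op 7: inc R1 by 1 -> R1=(0,5,0) value=5
Op 8: inc R0 by 3 -> R0=(7,0,4) value=11

Answer: 4 0 4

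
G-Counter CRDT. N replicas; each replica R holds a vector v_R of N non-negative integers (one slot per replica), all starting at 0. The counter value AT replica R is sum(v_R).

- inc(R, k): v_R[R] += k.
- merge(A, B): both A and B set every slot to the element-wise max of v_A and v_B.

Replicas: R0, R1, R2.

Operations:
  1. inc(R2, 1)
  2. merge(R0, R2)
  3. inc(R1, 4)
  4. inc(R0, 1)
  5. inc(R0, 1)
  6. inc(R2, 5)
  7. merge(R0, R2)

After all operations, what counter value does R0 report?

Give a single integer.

Answer: 8

Derivation:
Op 1: inc R2 by 1 -> R2=(0,0,1) value=1
Op 2: merge R0<->R2 -> R0=(0,0,1) R2=(0,0,1)
Op 3: inc R1 by 4 -> R1=(0,4,0) value=4
Op 4: inc R0 by 1 -> R0=(1,0,1) value=2
Op 5: inc R0 by 1 -> R0=(2,0,1) value=3
Op 6: inc R2 by 5 -> R2=(0,0,6) value=6
Op 7: merge R0<->R2 -> R0=(2,0,6) R2=(2,0,6)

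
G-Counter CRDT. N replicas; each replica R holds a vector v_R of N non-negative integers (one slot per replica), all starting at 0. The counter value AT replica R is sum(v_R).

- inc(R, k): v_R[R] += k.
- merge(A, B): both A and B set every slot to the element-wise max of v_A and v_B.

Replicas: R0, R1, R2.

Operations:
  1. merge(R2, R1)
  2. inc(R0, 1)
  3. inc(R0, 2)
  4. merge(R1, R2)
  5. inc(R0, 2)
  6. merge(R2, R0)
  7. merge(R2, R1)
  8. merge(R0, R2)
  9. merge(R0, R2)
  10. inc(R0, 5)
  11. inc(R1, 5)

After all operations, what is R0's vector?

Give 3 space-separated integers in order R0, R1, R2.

Op 1: merge R2<->R1 -> R2=(0,0,0) R1=(0,0,0)
Op 2: inc R0 by 1 -> R0=(1,0,0) value=1
Op 3: inc R0 by 2 -> R0=(3,0,0) value=3
Op 4: merge R1<->R2 -> R1=(0,0,0) R2=(0,0,0)
Op 5: inc R0 by 2 -> R0=(5,0,0) value=5
Op 6: merge R2<->R0 -> R2=(5,0,0) R0=(5,0,0)
Op 7: merge R2<->R1 -> R2=(5,0,0) R1=(5,0,0)
Op 8: merge R0<->R2 -> R0=(5,0,0) R2=(5,0,0)
Op 9: merge R0<->R2 -> R0=(5,0,0) R2=(5,0,0)
Op 10: inc R0 by 5 -> R0=(10,0,0) value=10
Op 11: inc R1 by 5 -> R1=(5,5,0) value=10

Answer: 10 0 0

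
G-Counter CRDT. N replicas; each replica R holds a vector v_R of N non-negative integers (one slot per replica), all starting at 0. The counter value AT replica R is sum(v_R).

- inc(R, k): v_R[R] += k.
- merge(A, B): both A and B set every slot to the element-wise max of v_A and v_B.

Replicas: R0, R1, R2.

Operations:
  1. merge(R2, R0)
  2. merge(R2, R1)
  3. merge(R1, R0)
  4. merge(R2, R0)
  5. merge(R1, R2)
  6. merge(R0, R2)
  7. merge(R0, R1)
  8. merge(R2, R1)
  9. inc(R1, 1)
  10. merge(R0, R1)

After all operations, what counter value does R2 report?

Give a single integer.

Answer: 0

Derivation:
Op 1: merge R2<->R0 -> R2=(0,0,0) R0=(0,0,0)
Op 2: merge R2<->R1 -> R2=(0,0,0) R1=(0,0,0)
Op 3: merge R1<->R0 -> R1=(0,0,0) R0=(0,0,0)
Op 4: merge R2<->R0 -> R2=(0,0,0) R0=(0,0,0)
Op 5: merge R1<->R2 -> R1=(0,0,0) R2=(0,0,0)
Op 6: merge R0<->R2 -> R0=(0,0,0) R2=(0,0,0)
Op 7: merge R0<->R1 -> R0=(0,0,0) R1=(0,0,0)
Op 8: merge R2<->R1 -> R2=(0,0,0) R1=(0,0,0)
Op 9: inc R1 by 1 -> R1=(0,1,0) value=1
Op 10: merge R0<->R1 -> R0=(0,1,0) R1=(0,1,0)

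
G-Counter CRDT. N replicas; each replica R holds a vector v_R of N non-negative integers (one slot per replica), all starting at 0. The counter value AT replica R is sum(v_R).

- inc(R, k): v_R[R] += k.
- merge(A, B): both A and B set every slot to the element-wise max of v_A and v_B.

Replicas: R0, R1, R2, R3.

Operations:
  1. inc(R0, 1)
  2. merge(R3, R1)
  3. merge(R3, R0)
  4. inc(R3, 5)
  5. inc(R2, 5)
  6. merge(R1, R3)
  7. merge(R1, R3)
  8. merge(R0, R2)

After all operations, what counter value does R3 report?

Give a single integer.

Op 1: inc R0 by 1 -> R0=(1,0,0,0) value=1
Op 2: merge R3<->R1 -> R3=(0,0,0,0) R1=(0,0,0,0)
Op 3: merge R3<->R0 -> R3=(1,0,0,0) R0=(1,0,0,0)
Op 4: inc R3 by 5 -> R3=(1,0,0,5) value=6
Op 5: inc R2 by 5 -> R2=(0,0,5,0) value=5
Op 6: merge R1<->R3 -> R1=(1,0,0,5) R3=(1,0,0,5)
Op 7: merge R1<->R3 -> R1=(1,0,0,5) R3=(1,0,0,5)
Op 8: merge R0<->R2 -> R0=(1,0,5,0) R2=(1,0,5,0)

Answer: 6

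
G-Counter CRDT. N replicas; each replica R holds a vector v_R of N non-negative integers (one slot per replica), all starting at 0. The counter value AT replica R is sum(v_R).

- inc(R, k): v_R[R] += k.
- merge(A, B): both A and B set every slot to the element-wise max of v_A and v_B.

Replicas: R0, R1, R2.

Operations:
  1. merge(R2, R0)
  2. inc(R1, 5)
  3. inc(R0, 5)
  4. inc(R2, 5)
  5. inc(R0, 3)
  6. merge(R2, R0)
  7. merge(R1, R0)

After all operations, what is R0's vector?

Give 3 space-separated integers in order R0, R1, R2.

Op 1: merge R2<->R0 -> R2=(0,0,0) R0=(0,0,0)
Op 2: inc R1 by 5 -> R1=(0,5,0) value=5
Op 3: inc R0 by 5 -> R0=(5,0,0) value=5
Op 4: inc R2 by 5 -> R2=(0,0,5) value=5
Op 5: inc R0 by 3 -> R0=(8,0,0) value=8
Op 6: merge R2<->R0 -> R2=(8,0,5) R0=(8,0,5)
Op 7: merge R1<->R0 -> R1=(8,5,5) R0=(8,5,5)

Answer: 8 5 5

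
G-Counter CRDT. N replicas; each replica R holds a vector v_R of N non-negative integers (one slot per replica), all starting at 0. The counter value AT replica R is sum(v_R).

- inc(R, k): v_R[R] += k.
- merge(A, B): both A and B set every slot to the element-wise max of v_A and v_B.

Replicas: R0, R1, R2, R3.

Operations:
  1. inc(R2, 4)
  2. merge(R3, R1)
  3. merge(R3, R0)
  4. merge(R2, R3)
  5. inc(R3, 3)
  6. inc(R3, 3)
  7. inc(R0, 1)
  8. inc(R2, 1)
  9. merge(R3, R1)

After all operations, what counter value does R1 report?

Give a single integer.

Op 1: inc R2 by 4 -> R2=(0,0,4,0) value=4
Op 2: merge R3<->R1 -> R3=(0,0,0,0) R1=(0,0,0,0)
Op 3: merge R3<->R0 -> R3=(0,0,0,0) R0=(0,0,0,0)
Op 4: merge R2<->R3 -> R2=(0,0,4,0) R3=(0,0,4,0)
Op 5: inc R3 by 3 -> R3=(0,0,4,3) value=7
Op 6: inc R3 by 3 -> R3=(0,0,4,6) value=10
Op 7: inc R0 by 1 -> R0=(1,0,0,0) value=1
Op 8: inc R2 by 1 -> R2=(0,0,5,0) value=5
Op 9: merge R3<->R1 -> R3=(0,0,4,6) R1=(0,0,4,6)

Answer: 10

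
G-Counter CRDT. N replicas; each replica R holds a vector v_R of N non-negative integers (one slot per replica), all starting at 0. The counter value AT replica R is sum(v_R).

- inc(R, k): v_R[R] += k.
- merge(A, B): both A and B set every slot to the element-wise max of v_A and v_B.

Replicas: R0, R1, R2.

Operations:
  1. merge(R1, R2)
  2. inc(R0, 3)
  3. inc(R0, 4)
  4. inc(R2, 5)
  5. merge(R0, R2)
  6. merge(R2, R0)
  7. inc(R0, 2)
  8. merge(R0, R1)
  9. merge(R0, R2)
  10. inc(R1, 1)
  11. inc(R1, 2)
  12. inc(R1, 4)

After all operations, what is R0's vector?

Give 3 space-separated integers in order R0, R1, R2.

Op 1: merge R1<->R2 -> R1=(0,0,0) R2=(0,0,0)
Op 2: inc R0 by 3 -> R0=(3,0,0) value=3
Op 3: inc R0 by 4 -> R0=(7,0,0) value=7
Op 4: inc R2 by 5 -> R2=(0,0,5) value=5
Op 5: merge R0<->R2 -> R0=(7,0,5) R2=(7,0,5)
Op 6: merge R2<->R0 -> R2=(7,0,5) R0=(7,0,5)
Op 7: inc R0 by 2 -> R0=(9,0,5) value=14
Op 8: merge R0<->R1 -> R0=(9,0,5) R1=(9,0,5)
Op 9: merge R0<->R2 -> R0=(9,0,5) R2=(9,0,5)
Op 10: inc R1 by 1 -> R1=(9,1,5) value=15
Op 11: inc R1 by 2 -> R1=(9,3,5) value=17
Op 12: inc R1 by 4 -> R1=(9,7,5) value=21

Answer: 9 0 5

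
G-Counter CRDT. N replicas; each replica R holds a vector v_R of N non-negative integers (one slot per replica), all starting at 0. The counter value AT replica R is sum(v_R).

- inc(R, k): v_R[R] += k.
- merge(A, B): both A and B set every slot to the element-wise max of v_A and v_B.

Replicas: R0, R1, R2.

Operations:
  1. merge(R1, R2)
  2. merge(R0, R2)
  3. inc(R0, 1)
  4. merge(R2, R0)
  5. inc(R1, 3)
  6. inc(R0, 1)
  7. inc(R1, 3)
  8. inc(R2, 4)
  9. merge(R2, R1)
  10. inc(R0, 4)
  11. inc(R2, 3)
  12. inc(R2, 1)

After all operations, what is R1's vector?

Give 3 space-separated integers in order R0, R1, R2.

Answer: 1 6 4

Derivation:
Op 1: merge R1<->R2 -> R1=(0,0,0) R2=(0,0,0)
Op 2: merge R0<->R2 -> R0=(0,0,0) R2=(0,0,0)
Op 3: inc R0 by 1 -> R0=(1,0,0) value=1
Op 4: merge R2<->R0 -> R2=(1,0,0) R0=(1,0,0)
Op 5: inc R1 by 3 -> R1=(0,3,0) value=3
Op 6: inc R0 by 1 -> R0=(2,0,0) value=2
Op 7: inc R1 by 3 -> R1=(0,6,0) value=6
Op 8: inc R2 by 4 -> R2=(1,0,4) value=5
Op 9: merge R2<->R1 -> R2=(1,6,4) R1=(1,6,4)
Op 10: inc R0 by 4 -> R0=(6,0,0) value=6
Op 11: inc R2 by 3 -> R2=(1,6,7) value=14
Op 12: inc R2 by 1 -> R2=(1,6,8) value=15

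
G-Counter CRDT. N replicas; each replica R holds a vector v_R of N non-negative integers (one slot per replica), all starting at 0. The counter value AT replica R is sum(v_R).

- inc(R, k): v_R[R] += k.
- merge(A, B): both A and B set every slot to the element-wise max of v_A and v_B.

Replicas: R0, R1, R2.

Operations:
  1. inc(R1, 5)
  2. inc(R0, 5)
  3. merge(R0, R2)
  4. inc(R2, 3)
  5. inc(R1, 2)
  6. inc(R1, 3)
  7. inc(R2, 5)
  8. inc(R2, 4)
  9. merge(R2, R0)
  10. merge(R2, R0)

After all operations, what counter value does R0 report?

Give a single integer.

Answer: 17

Derivation:
Op 1: inc R1 by 5 -> R1=(0,5,0) value=5
Op 2: inc R0 by 5 -> R0=(5,0,0) value=5
Op 3: merge R0<->R2 -> R0=(5,0,0) R2=(5,0,0)
Op 4: inc R2 by 3 -> R2=(5,0,3) value=8
Op 5: inc R1 by 2 -> R1=(0,7,0) value=7
Op 6: inc R1 by 3 -> R1=(0,10,0) value=10
Op 7: inc R2 by 5 -> R2=(5,0,8) value=13
Op 8: inc R2 by 4 -> R2=(5,0,12) value=17
Op 9: merge R2<->R0 -> R2=(5,0,12) R0=(5,0,12)
Op 10: merge R2<->R0 -> R2=(5,0,12) R0=(5,0,12)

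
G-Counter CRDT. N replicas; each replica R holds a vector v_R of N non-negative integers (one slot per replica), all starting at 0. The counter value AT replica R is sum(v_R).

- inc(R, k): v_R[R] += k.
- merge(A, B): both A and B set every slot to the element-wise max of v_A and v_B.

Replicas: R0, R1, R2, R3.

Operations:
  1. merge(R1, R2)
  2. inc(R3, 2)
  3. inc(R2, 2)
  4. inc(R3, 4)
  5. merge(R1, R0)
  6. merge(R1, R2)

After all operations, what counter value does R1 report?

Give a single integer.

Op 1: merge R1<->R2 -> R1=(0,0,0,0) R2=(0,0,0,0)
Op 2: inc R3 by 2 -> R3=(0,0,0,2) value=2
Op 3: inc R2 by 2 -> R2=(0,0,2,0) value=2
Op 4: inc R3 by 4 -> R3=(0,0,0,6) value=6
Op 5: merge R1<->R0 -> R1=(0,0,0,0) R0=(0,0,0,0)
Op 6: merge R1<->R2 -> R1=(0,0,2,0) R2=(0,0,2,0)

Answer: 2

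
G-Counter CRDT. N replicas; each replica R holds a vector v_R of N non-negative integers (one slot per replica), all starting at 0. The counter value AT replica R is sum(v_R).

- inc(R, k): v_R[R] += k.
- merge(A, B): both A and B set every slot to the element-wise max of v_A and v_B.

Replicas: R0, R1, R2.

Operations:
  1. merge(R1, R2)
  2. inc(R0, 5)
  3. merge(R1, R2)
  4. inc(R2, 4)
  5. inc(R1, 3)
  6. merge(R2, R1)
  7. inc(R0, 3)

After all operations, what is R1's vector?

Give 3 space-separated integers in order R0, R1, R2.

Op 1: merge R1<->R2 -> R1=(0,0,0) R2=(0,0,0)
Op 2: inc R0 by 5 -> R0=(5,0,0) value=5
Op 3: merge R1<->R2 -> R1=(0,0,0) R2=(0,0,0)
Op 4: inc R2 by 4 -> R2=(0,0,4) value=4
Op 5: inc R1 by 3 -> R1=(0,3,0) value=3
Op 6: merge R2<->R1 -> R2=(0,3,4) R1=(0,3,4)
Op 7: inc R0 by 3 -> R0=(8,0,0) value=8

Answer: 0 3 4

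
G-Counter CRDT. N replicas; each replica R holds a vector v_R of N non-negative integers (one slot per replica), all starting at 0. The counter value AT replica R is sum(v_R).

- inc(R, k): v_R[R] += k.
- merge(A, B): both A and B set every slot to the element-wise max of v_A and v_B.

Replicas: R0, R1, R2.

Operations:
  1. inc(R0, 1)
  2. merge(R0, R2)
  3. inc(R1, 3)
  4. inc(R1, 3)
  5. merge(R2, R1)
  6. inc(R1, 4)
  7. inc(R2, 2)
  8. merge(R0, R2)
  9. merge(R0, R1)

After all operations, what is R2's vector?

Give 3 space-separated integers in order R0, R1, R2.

Op 1: inc R0 by 1 -> R0=(1,0,0) value=1
Op 2: merge R0<->R2 -> R0=(1,0,0) R2=(1,0,0)
Op 3: inc R1 by 3 -> R1=(0,3,0) value=3
Op 4: inc R1 by 3 -> R1=(0,6,0) value=6
Op 5: merge R2<->R1 -> R2=(1,6,0) R1=(1,6,0)
Op 6: inc R1 by 4 -> R1=(1,10,0) value=11
Op 7: inc R2 by 2 -> R2=(1,6,2) value=9
Op 8: merge R0<->R2 -> R0=(1,6,2) R2=(1,6,2)
Op 9: merge R0<->R1 -> R0=(1,10,2) R1=(1,10,2)

Answer: 1 6 2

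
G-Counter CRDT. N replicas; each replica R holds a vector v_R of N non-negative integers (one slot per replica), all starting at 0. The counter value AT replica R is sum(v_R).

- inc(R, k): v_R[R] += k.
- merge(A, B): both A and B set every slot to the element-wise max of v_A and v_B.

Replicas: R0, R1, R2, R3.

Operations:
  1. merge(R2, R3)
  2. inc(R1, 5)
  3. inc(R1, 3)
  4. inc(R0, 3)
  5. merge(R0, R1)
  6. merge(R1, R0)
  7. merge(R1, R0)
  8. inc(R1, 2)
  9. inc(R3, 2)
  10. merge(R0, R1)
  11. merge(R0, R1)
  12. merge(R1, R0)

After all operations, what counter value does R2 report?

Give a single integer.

Answer: 0

Derivation:
Op 1: merge R2<->R3 -> R2=(0,0,0,0) R3=(0,0,0,0)
Op 2: inc R1 by 5 -> R1=(0,5,0,0) value=5
Op 3: inc R1 by 3 -> R1=(0,8,0,0) value=8
Op 4: inc R0 by 3 -> R0=(3,0,0,0) value=3
Op 5: merge R0<->R1 -> R0=(3,8,0,0) R1=(3,8,0,0)
Op 6: merge R1<->R0 -> R1=(3,8,0,0) R0=(3,8,0,0)
Op 7: merge R1<->R0 -> R1=(3,8,0,0) R0=(3,8,0,0)
Op 8: inc R1 by 2 -> R1=(3,10,0,0) value=13
Op 9: inc R3 by 2 -> R3=(0,0,0,2) value=2
Op 10: merge R0<->R1 -> R0=(3,10,0,0) R1=(3,10,0,0)
Op 11: merge R0<->R1 -> R0=(3,10,0,0) R1=(3,10,0,0)
Op 12: merge R1<->R0 -> R1=(3,10,0,0) R0=(3,10,0,0)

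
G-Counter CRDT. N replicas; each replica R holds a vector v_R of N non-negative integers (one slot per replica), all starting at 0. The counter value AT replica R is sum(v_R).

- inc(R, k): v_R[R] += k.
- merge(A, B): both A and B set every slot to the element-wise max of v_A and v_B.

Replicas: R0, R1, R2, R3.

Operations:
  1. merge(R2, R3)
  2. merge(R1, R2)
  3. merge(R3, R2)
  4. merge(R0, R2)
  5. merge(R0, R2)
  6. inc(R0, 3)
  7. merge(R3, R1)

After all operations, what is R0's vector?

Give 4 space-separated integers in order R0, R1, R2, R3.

Op 1: merge R2<->R3 -> R2=(0,0,0,0) R3=(0,0,0,0)
Op 2: merge R1<->R2 -> R1=(0,0,0,0) R2=(0,0,0,0)
Op 3: merge R3<->R2 -> R3=(0,0,0,0) R2=(0,0,0,0)
Op 4: merge R0<->R2 -> R0=(0,0,0,0) R2=(0,0,0,0)
Op 5: merge R0<->R2 -> R0=(0,0,0,0) R2=(0,0,0,0)
Op 6: inc R0 by 3 -> R0=(3,0,0,0) value=3
Op 7: merge R3<->R1 -> R3=(0,0,0,0) R1=(0,0,0,0)

Answer: 3 0 0 0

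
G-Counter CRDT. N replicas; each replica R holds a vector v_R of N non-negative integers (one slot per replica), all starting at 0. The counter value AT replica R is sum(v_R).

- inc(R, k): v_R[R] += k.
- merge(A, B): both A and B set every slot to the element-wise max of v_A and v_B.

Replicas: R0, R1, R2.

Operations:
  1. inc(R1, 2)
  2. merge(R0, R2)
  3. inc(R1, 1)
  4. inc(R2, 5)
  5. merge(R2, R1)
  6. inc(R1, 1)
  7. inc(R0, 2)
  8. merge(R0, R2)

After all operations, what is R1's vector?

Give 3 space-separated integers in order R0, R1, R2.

Op 1: inc R1 by 2 -> R1=(0,2,0) value=2
Op 2: merge R0<->R2 -> R0=(0,0,0) R2=(0,0,0)
Op 3: inc R1 by 1 -> R1=(0,3,0) value=3
Op 4: inc R2 by 5 -> R2=(0,0,5) value=5
Op 5: merge R2<->R1 -> R2=(0,3,5) R1=(0,3,5)
Op 6: inc R1 by 1 -> R1=(0,4,5) value=9
Op 7: inc R0 by 2 -> R0=(2,0,0) value=2
Op 8: merge R0<->R2 -> R0=(2,3,5) R2=(2,3,5)

Answer: 0 4 5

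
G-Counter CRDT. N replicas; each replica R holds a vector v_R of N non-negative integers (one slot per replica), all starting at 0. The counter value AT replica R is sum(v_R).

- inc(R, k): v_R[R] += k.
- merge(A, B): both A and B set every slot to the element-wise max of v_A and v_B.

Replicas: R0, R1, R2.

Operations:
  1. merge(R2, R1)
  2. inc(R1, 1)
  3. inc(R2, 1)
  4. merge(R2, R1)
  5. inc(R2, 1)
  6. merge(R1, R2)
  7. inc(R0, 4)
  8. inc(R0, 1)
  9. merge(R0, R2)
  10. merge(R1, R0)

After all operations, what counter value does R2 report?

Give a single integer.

Answer: 8

Derivation:
Op 1: merge R2<->R1 -> R2=(0,0,0) R1=(0,0,0)
Op 2: inc R1 by 1 -> R1=(0,1,0) value=1
Op 3: inc R2 by 1 -> R2=(0,0,1) value=1
Op 4: merge R2<->R1 -> R2=(0,1,1) R1=(0,1,1)
Op 5: inc R2 by 1 -> R2=(0,1,2) value=3
Op 6: merge R1<->R2 -> R1=(0,1,2) R2=(0,1,2)
Op 7: inc R0 by 4 -> R0=(4,0,0) value=4
Op 8: inc R0 by 1 -> R0=(5,0,0) value=5
Op 9: merge R0<->R2 -> R0=(5,1,2) R2=(5,1,2)
Op 10: merge R1<->R0 -> R1=(5,1,2) R0=(5,1,2)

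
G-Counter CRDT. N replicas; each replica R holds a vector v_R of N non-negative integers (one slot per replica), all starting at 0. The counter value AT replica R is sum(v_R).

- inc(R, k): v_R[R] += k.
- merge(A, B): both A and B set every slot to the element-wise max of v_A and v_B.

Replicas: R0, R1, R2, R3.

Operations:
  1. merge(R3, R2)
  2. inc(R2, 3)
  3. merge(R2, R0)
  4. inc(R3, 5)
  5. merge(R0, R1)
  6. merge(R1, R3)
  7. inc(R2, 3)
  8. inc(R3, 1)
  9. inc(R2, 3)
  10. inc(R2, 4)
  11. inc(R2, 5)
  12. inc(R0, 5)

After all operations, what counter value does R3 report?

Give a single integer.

Op 1: merge R3<->R2 -> R3=(0,0,0,0) R2=(0,0,0,0)
Op 2: inc R2 by 3 -> R2=(0,0,3,0) value=3
Op 3: merge R2<->R0 -> R2=(0,0,3,0) R0=(0,0,3,0)
Op 4: inc R3 by 5 -> R3=(0,0,0,5) value=5
Op 5: merge R0<->R1 -> R0=(0,0,3,0) R1=(0,0,3,0)
Op 6: merge R1<->R3 -> R1=(0,0,3,5) R3=(0,0,3,5)
Op 7: inc R2 by 3 -> R2=(0,0,6,0) value=6
Op 8: inc R3 by 1 -> R3=(0,0,3,6) value=9
Op 9: inc R2 by 3 -> R2=(0,0,9,0) value=9
Op 10: inc R2 by 4 -> R2=(0,0,13,0) value=13
Op 11: inc R2 by 5 -> R2=(0,0,18,0) value=18
Op 12: inc R0 by 5 -> R0=(5,0,3,0) value=8

Answer: 9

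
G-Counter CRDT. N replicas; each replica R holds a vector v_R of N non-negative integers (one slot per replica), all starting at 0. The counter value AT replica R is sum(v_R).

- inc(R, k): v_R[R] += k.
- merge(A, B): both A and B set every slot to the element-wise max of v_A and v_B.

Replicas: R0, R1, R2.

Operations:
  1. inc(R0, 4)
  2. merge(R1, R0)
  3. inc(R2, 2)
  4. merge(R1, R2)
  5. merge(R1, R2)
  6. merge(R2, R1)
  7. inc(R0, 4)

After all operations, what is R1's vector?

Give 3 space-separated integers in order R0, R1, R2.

Answer: 4 0 2

Derivation:
Op 1: inc R0 by 4 -> R0=(4,0,0) value=4
Op 2: merge R1<->R0 -> R1=(4,0,0) R0=(4,0,0)
Op 3: inc R2 by 2 -> R2=(0,0,2) value=2
Op 4: merge R1<->R2 -> R1=(4,0,2) R2=(4,0,2)
Op 5: merge R1<->R2 -> R1=(4,0,2) R2=(4,0,2)
Op 6: merge R2<->R1 -> R2=(4,0,2) R1=(4,0,2)
Op 7: inc R0 by 4 -> R0=(8,0,0) value=8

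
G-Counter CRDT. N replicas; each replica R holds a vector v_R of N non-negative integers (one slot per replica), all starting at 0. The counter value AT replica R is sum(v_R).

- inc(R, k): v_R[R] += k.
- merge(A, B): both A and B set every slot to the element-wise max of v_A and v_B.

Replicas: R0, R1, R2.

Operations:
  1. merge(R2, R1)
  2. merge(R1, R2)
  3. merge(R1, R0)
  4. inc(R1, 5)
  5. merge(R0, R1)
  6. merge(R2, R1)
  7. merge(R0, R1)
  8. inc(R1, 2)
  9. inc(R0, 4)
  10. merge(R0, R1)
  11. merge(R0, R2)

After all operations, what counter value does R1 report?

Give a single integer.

Answer: 11

Derivation:
Op 1: merge R2<->R1 -> R2=(0,0,0) R1=(0,0,0)
Op 2: merge R1<->R2 -> R1=(0,0,0) R2=(0,0,0)
Op 3: merge R1<->R0 -> R1=(0,0,0) R0=(0,0,0)
Op 4: inc R1 by 5 -> R1=(0,5,0) value=5
Op 5: merge R0<->R1 -> R0=(0,5,0) R1=(0,5,0)
Op 6: merge R2<->R1 -> R2=(0,5,0) R1=(0,5,0)
Op 7: merge R0<->R1 -> R0=(0,5,0) R1=(0,5,0)
Op 8: inc R1 by 2 -> R1=(0,7,0) value=7
Op 9: inc R0 by 4 -> R0=(4,5,0) value=9
Op 10: merge R0<->R1 -> R0=(4,7,0) R1=(4,7,0)
Op 11: merge R0<->R2 -> R0=(4,7,0) R2=(4,7,0)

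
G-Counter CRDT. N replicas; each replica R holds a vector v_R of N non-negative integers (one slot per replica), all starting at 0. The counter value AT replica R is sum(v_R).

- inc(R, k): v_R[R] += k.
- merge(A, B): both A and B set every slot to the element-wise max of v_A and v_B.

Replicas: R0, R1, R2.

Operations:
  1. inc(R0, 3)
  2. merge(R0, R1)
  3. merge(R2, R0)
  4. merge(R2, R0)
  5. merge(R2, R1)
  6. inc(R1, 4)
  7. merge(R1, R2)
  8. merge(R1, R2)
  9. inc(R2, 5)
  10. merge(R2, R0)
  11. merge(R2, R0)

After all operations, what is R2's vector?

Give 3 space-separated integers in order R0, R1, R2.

Op 1: inc R0 by 3 -> R0=(3,0,0) value=3
Op 2: merge R0<->R1 -> R0=(3,0,0) R1=(3,0,0)
Op 3: merge R2<->R0 -> R2=(3,0,0) R0=(3,0,0)
Op 4: merge R2<->R0 -> R2=(3,0,0) R0=(3,0,0)
Op 5: merge R2<->R1 -> R2=(3,0,0) R1=(3,0,0)
Op 6: inc R1 by 4 -> R1=(3,4,0) value=7
Op 7: merge R1<->R2 -> R1=(3,4,0) R2=(3,4,0)
Op 8: merge R1<->R2 -> R1=(3,4,0) R2=(3,4,0)
Op 9: inc R2 by 5 -> R2=(3,4,5) value=12
Op 10: merge R2<->R0 -> R2=(3,4,5) R0=(3,4,5)
Op 11: merge R2<->R0 -> R2=(3,4,5) R0=(3,4,5)

Answer: 3 4 5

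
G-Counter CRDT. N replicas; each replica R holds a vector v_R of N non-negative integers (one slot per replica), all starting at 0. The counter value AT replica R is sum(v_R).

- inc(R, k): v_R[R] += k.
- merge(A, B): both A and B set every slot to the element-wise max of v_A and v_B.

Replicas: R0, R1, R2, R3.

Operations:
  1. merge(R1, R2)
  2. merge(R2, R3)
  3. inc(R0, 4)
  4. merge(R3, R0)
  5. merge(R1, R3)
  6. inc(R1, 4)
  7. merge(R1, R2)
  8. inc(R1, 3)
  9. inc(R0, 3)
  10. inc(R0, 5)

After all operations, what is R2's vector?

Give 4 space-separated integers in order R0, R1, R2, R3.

Answer: 4 4 0 0

Derivation:
Op 1: merge R1<->R2 -> R1=(0,0,0,0) R2=(0,0,0,0)
Op 2: merge R2<->R3 -> R2=(0,0,0,0) R3=(0,0,0,0)
Op 3: inc R0 by 4 -> R0=(4,0,0,0) value=4
Op 4: merge R3<->R0 -> R3=(4,0,0,0) R0=(4,0,0,0)
Op 5: merge R1<->R3 -> R1=(4,0,0,0) R3=(4,0,0,0)
Op 6: inc R1 by 4 -> R1=(4,4,0,0) value=8
Op 7: merge R1<->R2 -> R1=(4,4,0,0) R2=(4,4,0,0)
Op 8: inc R1 by 3 -> R1=(4,7,0,0) value=11
Op 9: inc R0 by 3 -> R0=(7,0,0,0) value=7
Op 10: inc R0 by 5 -> R0=(12,0,0,0) value=12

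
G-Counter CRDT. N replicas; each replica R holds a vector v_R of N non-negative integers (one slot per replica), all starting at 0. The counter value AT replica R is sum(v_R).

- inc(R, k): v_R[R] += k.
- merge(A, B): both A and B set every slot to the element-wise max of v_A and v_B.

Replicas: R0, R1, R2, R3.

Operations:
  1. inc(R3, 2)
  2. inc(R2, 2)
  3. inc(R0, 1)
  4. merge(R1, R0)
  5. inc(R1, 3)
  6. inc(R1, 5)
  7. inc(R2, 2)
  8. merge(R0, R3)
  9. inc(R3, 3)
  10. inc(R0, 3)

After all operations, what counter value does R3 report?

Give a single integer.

Op 1: inc R3 by 2 -> R3=(0,0,0,2) value=2
Op 2: inc R2 by 2 -> R2=(0,0,2,0) value=2
Op 3: inc R0 by 1 -> R0=(1,0,0,0) value=1
Op 4: merge R1<->R0 -> R1=(1,0,0,0) R0=(1,0,0,0)
Op 5: inc R1 by 3 -> R1=(1,3,0,0) value=4
Op 6: inc R1 by 5 -> R1=(1,8,0,0) value=9
Op 7: inc R2 by 2 -> R2=(0,0,4,0) value=4
Op 8: merge R0<->R3 -> R0=(1,0,0,2) R3=(1,0,0,2)
Op 9: inc R3 by 3 -> R3=(1,0,0,5) value=6
Op 10: inc R0 by 3 -> R0=(4,0,0,2) value=6

Answer: 6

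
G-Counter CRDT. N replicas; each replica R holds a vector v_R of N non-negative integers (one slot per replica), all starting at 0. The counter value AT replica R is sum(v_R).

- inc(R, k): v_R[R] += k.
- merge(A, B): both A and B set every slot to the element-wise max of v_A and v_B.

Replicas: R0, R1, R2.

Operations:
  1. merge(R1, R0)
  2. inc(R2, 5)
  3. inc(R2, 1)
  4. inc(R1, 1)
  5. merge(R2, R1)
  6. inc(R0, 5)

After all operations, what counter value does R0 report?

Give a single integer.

Answer: 5

Derivation:
Op 1: merge R1<->R0 -> R1=(0,0,0) R0=(0,0,0)
Op 2: inc R2 by 5 -> R2=(0,0,5) value=5
Op 3: inc R2 by 1 -> R2=(0,0,6) value=6
Op 4: inc R1 by 1 -> R1=(0,1,0) value=1
Op 5: merge R2<->R1 -> R2=(0,1,6) R1=(0,1,6)
Op 6: inc R0 by 5 -> R0=(5,0,0) value=5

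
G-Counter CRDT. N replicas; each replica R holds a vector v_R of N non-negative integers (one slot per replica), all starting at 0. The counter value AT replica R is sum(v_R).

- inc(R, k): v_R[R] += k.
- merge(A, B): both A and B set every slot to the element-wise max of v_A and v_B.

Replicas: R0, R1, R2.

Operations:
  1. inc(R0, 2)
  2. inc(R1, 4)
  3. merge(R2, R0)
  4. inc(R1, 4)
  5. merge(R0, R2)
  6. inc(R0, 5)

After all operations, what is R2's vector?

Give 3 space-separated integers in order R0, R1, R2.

Op 1: inc R0 by 2 -> R0=(2,0,0) value=2
Op 2: inc R1 by 4 -> R1=(0,4,0) value=4
Op 3: merge R2<->R0 -> R2=(2,0,0) R0=(2,0,0)
Op 4: inc R1 by 4 -> R1=(0,8,0) value=8
Op 5: merge R0<->R2 -> R0=(2,0,0) R2=(2,0,0)
Op 6: inc R0 by 5 -> R0=(7,0,0) value=7

Answer: 2 0 0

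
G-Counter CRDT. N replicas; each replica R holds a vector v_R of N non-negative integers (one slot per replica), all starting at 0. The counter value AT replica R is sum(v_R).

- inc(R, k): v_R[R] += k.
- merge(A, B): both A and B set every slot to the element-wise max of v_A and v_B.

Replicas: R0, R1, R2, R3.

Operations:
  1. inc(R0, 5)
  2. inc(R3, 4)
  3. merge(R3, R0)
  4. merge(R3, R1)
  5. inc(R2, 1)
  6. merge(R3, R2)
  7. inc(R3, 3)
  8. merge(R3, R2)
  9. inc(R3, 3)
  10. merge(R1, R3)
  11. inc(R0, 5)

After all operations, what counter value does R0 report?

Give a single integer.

Answer: 14

Derivation:
Op 1: inc R0 by 5 -> R0=(5,0,0,0) value=5
Op 2: inc R3 by 4 -> R3=(0,0,0,4) value=4
Op 3: merge R3<->R0 -> R3=(5,0,0,4) R0=(5,0,0,4)
Op 4: merge R3<->R1 -> R3=(5,0,0,4) R1=(5,0,0,4)
Op 5: inc R2 by 1 -> R2=(0,0,1,0) value=1
Op 6: merge R3<->R2 -> R3=(5,0,1,4) R2=(5,0,1,4)
Op 7: inc R3 by 3 -> R3=(5,0,1,7) value=13
Op 8: merge R3<->R2 -> R3=(5,0,1,7) R2=(5,0,1,7)
Op 9: inc R3 by 3 -> R3=(5,0,1,10) value=16
Op 10: merge R1<->R3 -> R1=(5,0,1,10) R3=(5,0,1,10)
Op 11: inc R0 by 5 -> R0=(10,0,0,4) value=14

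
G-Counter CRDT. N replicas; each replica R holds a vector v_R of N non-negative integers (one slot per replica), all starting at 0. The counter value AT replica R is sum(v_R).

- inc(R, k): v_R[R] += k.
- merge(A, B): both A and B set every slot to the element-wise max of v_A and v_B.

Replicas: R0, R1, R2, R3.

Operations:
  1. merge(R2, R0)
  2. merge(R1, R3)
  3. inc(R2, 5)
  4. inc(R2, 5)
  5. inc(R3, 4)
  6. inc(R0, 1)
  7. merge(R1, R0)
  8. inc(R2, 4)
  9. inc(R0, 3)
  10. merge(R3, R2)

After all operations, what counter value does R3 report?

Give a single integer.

Answer: 18

Derivation:
Op 1: merge R2<->R0 -> R2=(0,0,0,0) R0=(0,0,0,0)
Op 2: merge R1<->R3 -> R1=(0,0,0,0) R3=(0,0,0,0)
Op 3: inc R2 by 5 -> R2=(0,0,5,0) value=5
Op 4: inc R2 by 5 -> R2=(0,0,10,0) value=10
Op 5: inc R3 by 4 -> R3=(0,0,0,4) value=4
Op 6: inc R0 by 1 -> R0=(1,0,0,0) value=1
Op 7: merge R1<->R0 -> R1=(1,0,0,0) R0=(1,0,0,0)
Op 8: inc R2 by 4 -> R2=(0,0,14,0) value=14
Op 9: inc R0 by 3 -> R0=(4,0,0,0) value=4
Op 10: merge R3<->R2 -> R3=(0,0,14,4) R2=(0,0,14,4)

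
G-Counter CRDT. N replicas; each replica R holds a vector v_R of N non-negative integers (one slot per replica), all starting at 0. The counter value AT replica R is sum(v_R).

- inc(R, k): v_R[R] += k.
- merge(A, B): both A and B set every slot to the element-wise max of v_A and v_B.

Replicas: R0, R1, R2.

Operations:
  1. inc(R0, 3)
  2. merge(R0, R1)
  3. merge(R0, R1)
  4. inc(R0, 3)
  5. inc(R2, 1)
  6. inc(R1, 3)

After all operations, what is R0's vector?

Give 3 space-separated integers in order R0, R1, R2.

Op 1: inc R0 by 3 -> R0=(3,0,0) value=3
Op 2: merge R0<->R1 -> R0=(3,0,0) R1=(3,0,0)
Op 3: merge R0<->R1 -> R0=(3,0,0) R1=(3,0,0)
Op 4: inc R0 by 3 -> R0=(6,0,0) value=6
Op 5: inc R2 by 1 -> R2=(0,0,1) value=1
Op 6: inc R1 by 3 -> R1=(3,3,0) value=6

Answer: 6 0 0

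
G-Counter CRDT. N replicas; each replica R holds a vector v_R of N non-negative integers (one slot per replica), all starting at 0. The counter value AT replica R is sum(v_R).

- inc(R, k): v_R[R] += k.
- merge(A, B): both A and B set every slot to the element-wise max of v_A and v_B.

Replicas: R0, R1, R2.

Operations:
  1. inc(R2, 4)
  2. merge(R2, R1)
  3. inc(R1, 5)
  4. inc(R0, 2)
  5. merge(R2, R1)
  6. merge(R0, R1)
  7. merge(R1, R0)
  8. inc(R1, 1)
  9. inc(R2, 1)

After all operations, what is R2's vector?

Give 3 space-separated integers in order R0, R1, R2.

Op 1: inc R2 by 4 -> R2=(0,0,4) value=4
Op 2: merge R2<->R1 -> R2=(0,0,4) R1=(0,0,4)
Op 3: inc R1 by 5 -> R1=(0,5,4) value=9
Op 4: inc R0 by 2 -> R0=(2,0,0) value=2
Op 5: merge R2<->R1 -> R2=(0,5,4) R1=(0,5,4)
Op 6: merge R0<->R1 -> R0=(2,5,4) R1=(2,5,4)
Op 7: merge R1<->R0 -> R1=(2,5,4) R0=(2,5,4)
Op 8: inc R1 by 1 -> R1=(2,6,4) value=12
Op 9: inc R2 by 1 -> R2=(0,5,5) value=10

Answer: 0 5 5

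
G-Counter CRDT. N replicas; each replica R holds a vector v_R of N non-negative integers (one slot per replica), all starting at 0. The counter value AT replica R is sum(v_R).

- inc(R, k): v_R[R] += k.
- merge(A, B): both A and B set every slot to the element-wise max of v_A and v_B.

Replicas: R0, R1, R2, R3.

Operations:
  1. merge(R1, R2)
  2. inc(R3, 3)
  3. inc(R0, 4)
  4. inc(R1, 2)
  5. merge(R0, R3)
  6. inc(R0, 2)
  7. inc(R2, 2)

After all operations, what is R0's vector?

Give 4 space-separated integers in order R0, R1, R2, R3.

Answer: 6 0 0 3

Derivation:
Op 1: merge R1<->R2 -> R1=(0,0,0,0) R2=(0,0,0,0)
Op 2: inc R3 by 3 -> R3=(0,0,0,3) value=3
Op 3: inc R0 by 4 -> R0=(4,0,0,0) value=4
Op 4: inc R1 by 2 -> R1=(0,2,0,0) value=2
Op 5: merge R0<->R3 -> R0=(4,0,0,3) R3=(4,0,0,3)
Op 6: inc R0 by 2 -> R0=(6,0,0,3) value=9
Op 7: inc R2 by 2 -> R2=(0,0,2,0) value=2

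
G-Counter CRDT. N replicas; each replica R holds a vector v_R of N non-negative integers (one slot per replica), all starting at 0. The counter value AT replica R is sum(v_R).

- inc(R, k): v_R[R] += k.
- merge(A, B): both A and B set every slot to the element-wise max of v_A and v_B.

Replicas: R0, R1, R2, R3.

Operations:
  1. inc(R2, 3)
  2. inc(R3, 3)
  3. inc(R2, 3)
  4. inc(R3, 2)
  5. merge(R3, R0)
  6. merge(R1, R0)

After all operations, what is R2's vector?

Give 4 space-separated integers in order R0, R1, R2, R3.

Answer: 0 0 6 0

Derivation:
Op 1: inc R2 by 3 -> R2=(0,0,3,0) value=3
Op 2: inc R3 by 3 -> R3=(0,0,0,3) value=3
Op 3: inc R2 by 3 -> R2=(0,0,6,0) value=6
Op 4: inc R3 by 2 -> R3=(0,0,0,5) value=5
Op 5: merge R3<->R0 -> R3=(0,0,0,5) R0=(0,0,0,5)
Op 6: merge R1<->R0 -> R1=(0,0,0,5) R0=(0,0,0,5)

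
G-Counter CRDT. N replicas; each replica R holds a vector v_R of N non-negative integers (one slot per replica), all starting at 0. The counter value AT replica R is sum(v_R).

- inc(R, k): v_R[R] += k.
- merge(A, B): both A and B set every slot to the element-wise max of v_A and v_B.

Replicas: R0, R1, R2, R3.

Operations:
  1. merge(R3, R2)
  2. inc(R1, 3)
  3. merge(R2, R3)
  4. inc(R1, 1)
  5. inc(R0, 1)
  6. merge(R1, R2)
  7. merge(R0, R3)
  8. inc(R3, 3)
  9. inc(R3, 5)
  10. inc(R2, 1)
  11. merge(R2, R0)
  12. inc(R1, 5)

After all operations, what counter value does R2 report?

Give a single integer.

Answer: 6

Derivation:
Op 1: merge R3<->R2 -> R3=(0,0,0,0) R2=(0,0,0,0)
Op 2: inc R1 by 3 -> R1=(0,3,0,0) value=3
Op 3: merge R2<->R3 -> R2=(0,0,0,0) R3=(0,0,0,0)
Op 4: inc R1 by 1 -> R1=(0,4,0,0) value=4
Op 5: inc R0 by 1 -> R0=(1,0,0,0) value=1
Op 6: merge R1<->R2 -> R1=(0,4,0,0) R2=(0,4,0,0)
Op 7: merge R0<->R3 -> R0=(1,0,0,0) R3=(1,0,0,0)
Op 8: inc R3 by 3 -> R3=(1,0,0,3) value=4
Op 9: inc R3 by 5 -> R3=(1,0,0,8) value=9
Op 10: inc R2 by 1 -> R2=(0,4,1,0) value=5
Op 11: merge R2<->R0 -> R2=(1,4,1,0) R0=(1,4,1,0)
Op 12: inc R1 by 5 -> R1=(0,9,0,0) value=9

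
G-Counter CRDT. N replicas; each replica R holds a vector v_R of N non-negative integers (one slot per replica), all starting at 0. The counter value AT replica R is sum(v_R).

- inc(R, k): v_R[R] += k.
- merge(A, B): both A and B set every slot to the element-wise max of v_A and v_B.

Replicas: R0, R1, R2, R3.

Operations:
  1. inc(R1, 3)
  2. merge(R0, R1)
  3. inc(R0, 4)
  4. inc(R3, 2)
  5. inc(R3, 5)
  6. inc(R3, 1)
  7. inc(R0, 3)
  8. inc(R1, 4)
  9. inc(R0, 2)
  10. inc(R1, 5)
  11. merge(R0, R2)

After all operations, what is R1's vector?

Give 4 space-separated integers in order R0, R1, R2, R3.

Answer: 0 12 0 0

Derivation:
Op 1: inc R1 by 3 -> R1=(0,3,0,0) value=3
Op 2: merge R0<->R1 -> R0=(0,3,0,0) R1=(0,3,0,0)
Op 3: inc R0 by 4 -> R0=(4,3,0,0) value=7
Op 4: inc R3 by 2 -> R3=(0,0,0,2) value=2
Op 5: inc R3 by 5 -> R3=(0,0,0,7) value=7
Op 6: inc R3 by 1 -> R3=(0,0,0,8) value=8
Op 7: inc R0 by 3 -> R0=(7,3,0,0) value=10
Op 8: inc R1 by 4 -> R1=(0,7,0,0) value=7
Op 9: inc R0 by 2 -> R0=(9,3,0,0) value=12
Op 10: inc R1 by 5 -> R1=(0,12,0,0) value=12
Op 11: merge R0<->R2 -> R0=(9,3,0,0) R2=(9,3,0,0)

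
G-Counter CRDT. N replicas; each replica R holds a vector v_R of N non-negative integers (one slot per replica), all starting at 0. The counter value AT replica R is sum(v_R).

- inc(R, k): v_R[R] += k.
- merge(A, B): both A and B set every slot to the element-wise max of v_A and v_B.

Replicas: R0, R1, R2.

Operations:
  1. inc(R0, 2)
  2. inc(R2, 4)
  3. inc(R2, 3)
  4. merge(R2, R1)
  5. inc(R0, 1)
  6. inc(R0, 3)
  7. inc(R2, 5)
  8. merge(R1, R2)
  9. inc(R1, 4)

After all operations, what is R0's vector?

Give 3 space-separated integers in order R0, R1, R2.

Answer: 6 0 0

Derivation:
Op 1: inc R0 by 2 -> R0=(2,0,0) value=2
Op 2: inc R2 by 4 -> R2=(0,0,4) value=4
Op 3: inc R2 by 3 -> R2=(0,0,7) value=7
Op 4: merge R2<->R1 -> R2=(0,0,7) R1=(0,0,7)
Op 5: inc R0 by 1 -> R0=(3,0,0) value=3
Op 6: inc R0 by 3 -> R0=(6,0,0) value=6
Op 7: inc R2 by 5 -> R2=(0,0,12) value=12
Op 8: merge R1<->R2 -> R1=(0,0,12) R2=(0,0,12)
Op 9: inc R1 by 4 -> R1=(0,4,12) value=16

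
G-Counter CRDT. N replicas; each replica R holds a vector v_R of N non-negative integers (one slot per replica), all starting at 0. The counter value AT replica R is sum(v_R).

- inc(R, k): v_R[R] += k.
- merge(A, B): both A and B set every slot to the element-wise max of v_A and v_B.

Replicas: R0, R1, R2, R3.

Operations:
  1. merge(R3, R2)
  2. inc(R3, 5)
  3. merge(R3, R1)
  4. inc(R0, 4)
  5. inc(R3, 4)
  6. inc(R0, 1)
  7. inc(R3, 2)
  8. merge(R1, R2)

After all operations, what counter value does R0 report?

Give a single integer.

Answer: 5

Derivation:
Op 1: merge R3<->R2 -> R3=(0,0,0,0) R2=(0,0,0,0)
Op 2: inc R3 by 5 -> R3=(0,0,0,5) value=5
Op 3: merge R3<->R1 -> R3=(0,0,0,5) R1=(0,0,0,5)
Op 4: inc R0 by 4 -> R0=(4,0,0,0) value=4
Op 5: inc R3 by 4 -> R3=(0,0,0,9) value=9
Op 6: inc R0 by 1 -> R0=(5,0,0,0) value=5
Op 7: inc R3 by 2 -> R3=(0,0,0,11) value=11
Op 8: merge R1<->R2 -> R1=(0,0,0,5) R2=(0,0,0,5)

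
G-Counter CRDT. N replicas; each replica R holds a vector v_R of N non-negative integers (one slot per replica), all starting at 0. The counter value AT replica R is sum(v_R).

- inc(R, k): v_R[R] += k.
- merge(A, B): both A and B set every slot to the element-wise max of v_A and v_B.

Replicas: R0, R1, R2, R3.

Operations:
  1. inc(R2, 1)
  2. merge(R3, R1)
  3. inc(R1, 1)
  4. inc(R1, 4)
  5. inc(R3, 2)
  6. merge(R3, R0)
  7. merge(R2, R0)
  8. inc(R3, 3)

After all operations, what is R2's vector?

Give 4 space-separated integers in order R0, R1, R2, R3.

Op 1: inc R2 by 1 -> R2=(0,0,1,0) value=1
Op 2: merge R3<->R1 -> R3=(0,0,0,0) R1=(0,0,0,0)
Op 3: inc R1 by 1 -> R1=(0,1,0,0) value=1
Op 4: inc R1 by 4 -> R1=(0,5,0,0) value=5
Op 5: inc R3 by 2 -> R3=(0,0,0,2) value=2
Op 6: merge R3<->R0 -> R3=(0,0,0,2) R0=(0,0,0,2)
Op 7: merge R2<->R0 -> R2=(0,0,1,2) R0=(0,0,1,2)
Op 8: inc R3 by 3 -> R3=(0,0,0,5) value=5

Answer: 0 0 1 2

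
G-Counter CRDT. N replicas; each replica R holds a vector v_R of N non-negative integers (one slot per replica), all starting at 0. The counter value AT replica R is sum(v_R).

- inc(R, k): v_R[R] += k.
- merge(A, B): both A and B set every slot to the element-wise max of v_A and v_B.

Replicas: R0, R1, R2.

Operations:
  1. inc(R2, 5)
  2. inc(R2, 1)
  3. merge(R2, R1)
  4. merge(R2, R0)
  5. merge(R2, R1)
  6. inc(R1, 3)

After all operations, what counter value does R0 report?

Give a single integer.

Op 1: inc R2 by 5 -> R2=(0,0,5) value=5
Op 2: inc R2 by 1 -> R2=(0,0,6) value=6
Op 3: merge R2<->R1 -> R2=(0,0,6) R1=(0,0,6)
Op 4: merge R2<->R0 -> R2=(0,0,6) R0=(0,0,6)
Op 5: merge R2<->R1 -> R2=(0,0,6) R1=(0,0,6)
Op 6: inc R1 by 3 -> R1=(0,3,6) value=9

Answer: 6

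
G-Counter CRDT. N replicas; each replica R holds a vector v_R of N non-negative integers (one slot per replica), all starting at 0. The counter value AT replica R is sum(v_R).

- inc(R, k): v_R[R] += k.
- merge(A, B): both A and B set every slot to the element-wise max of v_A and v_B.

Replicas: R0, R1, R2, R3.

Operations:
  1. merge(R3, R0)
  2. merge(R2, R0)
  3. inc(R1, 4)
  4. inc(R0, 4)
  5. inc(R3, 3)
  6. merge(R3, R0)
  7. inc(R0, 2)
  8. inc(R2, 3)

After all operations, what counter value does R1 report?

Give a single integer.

Answer: 4

Derivation:
Op 1: merge R3<->R0 -> R3=(0,0,0,0) R0=(0,0,0,0)
Op 2: merge R2<->R0 -> R2=(0,0,0,0) R0=(0,0,0,0)
Op 3: inc R1 by 4 -> R1=(0,4,0,0) value=4
Op 4: inc R0 by 4 -> R0=(4,0,0,0) value=4
Op 5: inc R3 by 3 -> R3=(0,0,0,3) value=3
Op 6: merge R3<->R0 -> R3=(4,0,0,3) R0=(4,0,0,3)
Op 7: inc R0 by 2 -> R0=(6,0,0,3) value=9
Op 8: inc R2 by 3 -> R2=(0,0,3,0) value=3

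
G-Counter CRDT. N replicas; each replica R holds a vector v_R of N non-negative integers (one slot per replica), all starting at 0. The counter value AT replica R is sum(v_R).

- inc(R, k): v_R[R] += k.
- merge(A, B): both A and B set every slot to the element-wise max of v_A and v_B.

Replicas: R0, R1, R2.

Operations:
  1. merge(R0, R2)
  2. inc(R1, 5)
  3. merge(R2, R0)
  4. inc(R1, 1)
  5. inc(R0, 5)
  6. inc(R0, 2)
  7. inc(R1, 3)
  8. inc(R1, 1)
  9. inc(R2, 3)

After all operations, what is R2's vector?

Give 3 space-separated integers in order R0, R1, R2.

Answer: 0 0 3

Derivation:
Op 1: merge R0<->R2 -> R0=(0,0,0) R2=(0,0,0)
Op 2: inc R1 by 5 -> R1=(0,5,0) value=5
Op 3: merge R2<->R0 -> R2=(0,0,0) R0=(0,0,0)
Op 4: inc R1 by 1 -> R1=(0,6,0) value=6
Op 5: inc R0 by 5 -> R0=(5,0,0) value=5
Op 6: inc R0 by 2 -> R0=(7,0,0) value=7
Op 7: inc R1 by 3 -> R1=(0,9,0) value=9
Op 8: inc R1 by 1 -> R1=(0,10,0) value=10
Op 9: inc R2 by 3 -> R2=(0,0,3) value=3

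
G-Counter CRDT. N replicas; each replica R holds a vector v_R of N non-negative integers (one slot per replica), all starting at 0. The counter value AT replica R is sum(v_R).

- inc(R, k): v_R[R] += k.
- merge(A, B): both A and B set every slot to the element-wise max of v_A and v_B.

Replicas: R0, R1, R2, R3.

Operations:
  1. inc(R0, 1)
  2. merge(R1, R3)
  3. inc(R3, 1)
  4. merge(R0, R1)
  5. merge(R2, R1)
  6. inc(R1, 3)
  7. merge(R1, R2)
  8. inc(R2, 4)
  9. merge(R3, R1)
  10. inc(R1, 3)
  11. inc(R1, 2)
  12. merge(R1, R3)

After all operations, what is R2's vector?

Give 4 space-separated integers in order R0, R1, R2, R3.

Answer: 1 3 4 0

Derivation:
Op 1: inc R0 by 1 -> R0=(1,0,0,0) value=1
Op 2: merge R1<->R3 -> R1=(0,0,0,0) R3=(0,0,0,0)
Op 3: inc R3 by 1 -> R3=(0,0,0,1) value=1
Op 4: merge R0<->R1 -> R0=(1,0,0,0) R1=(1,0,0,0)
Op 5: merge R2<->R1 -> R2=(1,0,0,0) R1=(1,0,0,0)
Op 6: inc R1 by 3 -> R1=(1,3,0,0) value=4
Op 7: merge R1<->R2 -> R1=(1,3,0,0) R2=(1,3,0,0)
Op 8: inc R2 by 4 -> R2=(1,3,4,0) value=8
Op 9: merge R3<->R1 -> R3=(1,3,0,1) R1=(1,3,0,1)
Op 10: inc R1 by 3 -> R1=(1,6,0,1) value=8
Op 11: inc R1 by 2 -> R1=(1,8,0,1) value=10
Op 12: merge R1<->R3 -> R1=(1,8,0,1) R3=(1,8,0,1)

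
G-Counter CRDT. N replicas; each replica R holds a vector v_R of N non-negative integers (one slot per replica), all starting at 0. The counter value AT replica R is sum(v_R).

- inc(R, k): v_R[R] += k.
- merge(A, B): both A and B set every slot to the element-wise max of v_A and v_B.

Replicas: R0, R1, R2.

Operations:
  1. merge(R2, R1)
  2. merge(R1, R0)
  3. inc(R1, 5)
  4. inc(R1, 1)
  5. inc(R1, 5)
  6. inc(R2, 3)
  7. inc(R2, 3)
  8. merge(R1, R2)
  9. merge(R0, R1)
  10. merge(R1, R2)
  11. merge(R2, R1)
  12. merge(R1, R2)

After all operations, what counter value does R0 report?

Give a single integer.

Answer: 17

Derivation:
Op 1: merge R2<->R1 -> R2=(0,0,0) R1=(0,0,0)
Op 2: merge R1<->R0 -> R1=(0,0,0) R0=(0,0,0)
Op 3: inc R1 by 5 -> R1=(0,5,0) value=5
Op 4: inc R1 by 1 -> R1=(0,6,0) value=6
Op 5: inc R1 by 5 -> R1=(0,11,0) value=11
Op 6: inc R2 by 3 -> R2=(0,0,3) value=3
Op 7: inc R2 by 3 -> R2=(0,0,6) value=6
Op 8: merge R1<->R2 -> R1=(0,11,6) R2=(0,11,6)
Op 9: merge R0<->R1 -> R0=(0,11,6) R1=(0,11,6)
Op 10: merge R1<->R2 -> R1=(0,11,6) R2=(0,11,6)
Op 11: merge R2<->R1 -> R2=(0,11,6) R1=(0,11,6)
Op 12: merge R1<->R2 -> R1=(0,11,6) R2=(0,11,6)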